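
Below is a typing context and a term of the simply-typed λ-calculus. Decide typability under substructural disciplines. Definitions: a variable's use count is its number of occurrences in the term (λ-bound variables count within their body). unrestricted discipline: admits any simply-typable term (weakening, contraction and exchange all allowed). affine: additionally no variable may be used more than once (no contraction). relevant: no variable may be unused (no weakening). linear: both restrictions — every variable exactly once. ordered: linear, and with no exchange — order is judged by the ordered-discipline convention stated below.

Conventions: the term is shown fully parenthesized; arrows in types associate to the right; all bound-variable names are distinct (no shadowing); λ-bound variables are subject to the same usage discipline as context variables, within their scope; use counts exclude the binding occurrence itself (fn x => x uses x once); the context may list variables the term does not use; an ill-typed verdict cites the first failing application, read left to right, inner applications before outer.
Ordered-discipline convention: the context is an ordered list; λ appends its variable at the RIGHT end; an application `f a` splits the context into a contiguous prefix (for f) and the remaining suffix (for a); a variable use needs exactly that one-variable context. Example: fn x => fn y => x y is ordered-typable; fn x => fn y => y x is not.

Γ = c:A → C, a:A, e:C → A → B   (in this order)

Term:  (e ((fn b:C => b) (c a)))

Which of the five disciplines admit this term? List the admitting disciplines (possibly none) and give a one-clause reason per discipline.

admitted by: linear, affine, relevant, unrestricted
usage: c: 1×; a: 1×; e: 1×; b (bound): 1×
order of uses: e, b, c, a
typing: well-typed — term : A → B
ordered: ✗, use order e, b, c, a needs exchange
linear: ✓, each of c, a, e, b used exactly once
affine: ✓, at most one use each (c, a, e, b)
relevant: ✓, every one of c, a, e, b appears
unrestricted: ✓, typability at A → B is all that's needed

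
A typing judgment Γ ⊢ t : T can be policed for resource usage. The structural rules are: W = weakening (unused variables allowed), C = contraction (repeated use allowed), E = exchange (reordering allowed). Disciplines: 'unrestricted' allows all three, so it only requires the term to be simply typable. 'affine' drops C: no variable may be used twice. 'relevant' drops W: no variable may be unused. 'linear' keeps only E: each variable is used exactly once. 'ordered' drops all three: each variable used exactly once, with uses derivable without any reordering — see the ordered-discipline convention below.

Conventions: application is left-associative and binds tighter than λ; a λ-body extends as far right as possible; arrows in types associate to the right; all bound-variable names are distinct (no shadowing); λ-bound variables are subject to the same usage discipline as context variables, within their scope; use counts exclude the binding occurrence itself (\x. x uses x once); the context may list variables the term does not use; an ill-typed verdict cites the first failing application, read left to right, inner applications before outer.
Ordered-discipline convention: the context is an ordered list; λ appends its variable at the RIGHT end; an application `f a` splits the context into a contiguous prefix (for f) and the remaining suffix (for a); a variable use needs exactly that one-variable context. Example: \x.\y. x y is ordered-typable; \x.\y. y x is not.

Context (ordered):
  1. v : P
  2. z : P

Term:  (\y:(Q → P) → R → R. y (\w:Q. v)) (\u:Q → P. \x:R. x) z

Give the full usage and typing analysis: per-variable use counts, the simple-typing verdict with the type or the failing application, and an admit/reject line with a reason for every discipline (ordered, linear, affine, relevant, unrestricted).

use counts: v=1, z=1, y (λ-bound)=1, w (λ-bound)=0, u (λ-bound)=0, x (λ-bound)=1
uses in reading order: y, v, x, z
typing: ill-typed: an argument P mismatches the expected R
ordered: ✗, fails simple typing
linear: ✗, a type mismatch blocks all five
affine: ✗, the type mismatch rejects it
relevant: ✗, not simply typable
unrestricted: ✗, fails simple typing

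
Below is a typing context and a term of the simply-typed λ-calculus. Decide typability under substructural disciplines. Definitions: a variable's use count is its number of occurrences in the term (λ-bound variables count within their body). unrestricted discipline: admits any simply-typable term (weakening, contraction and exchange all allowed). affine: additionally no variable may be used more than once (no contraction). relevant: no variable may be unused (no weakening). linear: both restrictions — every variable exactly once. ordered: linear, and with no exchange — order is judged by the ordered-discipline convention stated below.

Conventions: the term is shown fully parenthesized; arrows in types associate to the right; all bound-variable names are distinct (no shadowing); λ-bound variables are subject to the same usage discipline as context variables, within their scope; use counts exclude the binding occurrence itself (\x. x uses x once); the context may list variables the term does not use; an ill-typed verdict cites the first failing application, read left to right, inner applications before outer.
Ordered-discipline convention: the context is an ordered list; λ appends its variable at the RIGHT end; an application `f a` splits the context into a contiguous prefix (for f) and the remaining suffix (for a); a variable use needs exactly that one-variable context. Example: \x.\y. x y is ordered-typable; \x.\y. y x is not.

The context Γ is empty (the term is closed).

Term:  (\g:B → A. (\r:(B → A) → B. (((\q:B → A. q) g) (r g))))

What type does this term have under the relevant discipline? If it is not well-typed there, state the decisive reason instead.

term : (B → A) → ((B → A) → B) → A
use counts: g [bound]: 2, r [bound]: 1, q [bound]: 1
order of uses: q, g, r, g
typing: ✓ — (B → A) → ((B → A) → B) → A
all disciplines: ordered ✗ | linear ✗ | affine ✗ | relevant ✓ | unrestricted ✓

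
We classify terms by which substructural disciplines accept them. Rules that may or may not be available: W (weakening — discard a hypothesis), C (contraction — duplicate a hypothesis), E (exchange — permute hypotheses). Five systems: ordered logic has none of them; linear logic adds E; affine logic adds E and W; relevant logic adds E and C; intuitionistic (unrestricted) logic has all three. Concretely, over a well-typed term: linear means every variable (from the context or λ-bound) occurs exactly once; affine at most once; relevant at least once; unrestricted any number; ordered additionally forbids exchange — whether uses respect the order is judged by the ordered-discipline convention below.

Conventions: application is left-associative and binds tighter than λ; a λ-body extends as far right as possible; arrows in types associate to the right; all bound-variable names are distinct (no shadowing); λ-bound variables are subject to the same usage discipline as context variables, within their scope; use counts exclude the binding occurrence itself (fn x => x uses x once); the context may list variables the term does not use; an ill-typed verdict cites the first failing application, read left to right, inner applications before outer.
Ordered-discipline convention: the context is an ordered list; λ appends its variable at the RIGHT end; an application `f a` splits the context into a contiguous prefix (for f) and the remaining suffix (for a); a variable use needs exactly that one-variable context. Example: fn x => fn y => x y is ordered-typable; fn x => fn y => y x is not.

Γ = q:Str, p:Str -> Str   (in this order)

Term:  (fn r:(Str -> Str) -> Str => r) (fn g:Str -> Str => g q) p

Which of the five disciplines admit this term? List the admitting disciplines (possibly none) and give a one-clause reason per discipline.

admitted in: linear, affine, relevant, unrestricted
use counts: q=1, p=1, r [bound]=1, g [bound]=1
uses in reading order: r, g, q, p
typing: well-typed at Str
ordered ✗ (no ordered split (uses run r, g, q, p))
linear ✓ (single use per variable (q, p, r, g))
affine ✓ (no duplicate uses among q, p, r, g)
relevant ✓ (none of q, p, r, g goes unused)
unrestricted ✓ (simply typable at Str; W, C, E all held)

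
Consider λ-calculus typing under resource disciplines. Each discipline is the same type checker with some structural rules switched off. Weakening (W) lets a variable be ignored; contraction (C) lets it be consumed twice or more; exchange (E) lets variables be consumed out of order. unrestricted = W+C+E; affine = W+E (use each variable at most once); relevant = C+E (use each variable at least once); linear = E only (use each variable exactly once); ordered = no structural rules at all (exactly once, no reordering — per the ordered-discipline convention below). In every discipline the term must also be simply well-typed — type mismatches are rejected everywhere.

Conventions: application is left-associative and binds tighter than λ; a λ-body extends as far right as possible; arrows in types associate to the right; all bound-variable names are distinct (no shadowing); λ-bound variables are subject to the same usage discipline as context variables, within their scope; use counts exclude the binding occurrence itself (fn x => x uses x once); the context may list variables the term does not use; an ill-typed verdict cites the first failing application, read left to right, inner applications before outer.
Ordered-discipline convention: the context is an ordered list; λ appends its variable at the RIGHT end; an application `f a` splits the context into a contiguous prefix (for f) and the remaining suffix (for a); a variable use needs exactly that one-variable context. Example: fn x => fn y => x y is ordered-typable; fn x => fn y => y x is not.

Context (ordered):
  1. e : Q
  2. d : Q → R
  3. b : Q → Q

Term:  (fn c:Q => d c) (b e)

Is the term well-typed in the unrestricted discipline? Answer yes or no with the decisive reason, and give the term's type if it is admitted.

yes — type-checks (R) and nothing is barred; term : R
variable uses: e: 1×; d: 1×; b: 1×; c [bound]: 1×
use order (left to right): d, c, b, e
typing: well-typed at R
per-discipline verdicts: ordered ✗ · linear ✓ · affine ✓ · relevant ✓ · unrestricted ✓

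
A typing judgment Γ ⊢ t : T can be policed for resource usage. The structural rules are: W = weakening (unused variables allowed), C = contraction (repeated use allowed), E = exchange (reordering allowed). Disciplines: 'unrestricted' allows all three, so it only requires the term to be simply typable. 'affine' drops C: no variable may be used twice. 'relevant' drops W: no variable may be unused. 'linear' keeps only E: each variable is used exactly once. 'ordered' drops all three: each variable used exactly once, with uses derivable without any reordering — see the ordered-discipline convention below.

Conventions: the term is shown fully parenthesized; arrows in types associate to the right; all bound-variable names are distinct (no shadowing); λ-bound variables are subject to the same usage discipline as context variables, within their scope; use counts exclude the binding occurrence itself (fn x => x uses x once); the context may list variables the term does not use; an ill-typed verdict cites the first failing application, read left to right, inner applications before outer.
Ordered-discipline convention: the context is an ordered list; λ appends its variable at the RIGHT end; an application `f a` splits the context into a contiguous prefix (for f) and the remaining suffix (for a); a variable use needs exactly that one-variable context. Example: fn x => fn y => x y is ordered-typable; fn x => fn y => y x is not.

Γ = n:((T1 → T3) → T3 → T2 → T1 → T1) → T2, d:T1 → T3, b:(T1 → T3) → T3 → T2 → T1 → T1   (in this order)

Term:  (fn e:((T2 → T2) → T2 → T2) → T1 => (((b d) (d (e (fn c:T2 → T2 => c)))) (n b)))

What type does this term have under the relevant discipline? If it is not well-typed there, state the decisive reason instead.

term : (((T2 → T2) → T2 → T2) → T1) → T1 → T1
use counts: n: 1×; d: 2×; b: 2×; e [bound]: 1×; c [bound]: 1×
order of uses: b, d, d, e, c, n, b
typing: the term checks, with type (((T2 → T2) → T2 → T2) → T1) → T1 → T1
summary: ordered ✗; linear ✗; affine ✗; relevant ✓; unrestricted ✓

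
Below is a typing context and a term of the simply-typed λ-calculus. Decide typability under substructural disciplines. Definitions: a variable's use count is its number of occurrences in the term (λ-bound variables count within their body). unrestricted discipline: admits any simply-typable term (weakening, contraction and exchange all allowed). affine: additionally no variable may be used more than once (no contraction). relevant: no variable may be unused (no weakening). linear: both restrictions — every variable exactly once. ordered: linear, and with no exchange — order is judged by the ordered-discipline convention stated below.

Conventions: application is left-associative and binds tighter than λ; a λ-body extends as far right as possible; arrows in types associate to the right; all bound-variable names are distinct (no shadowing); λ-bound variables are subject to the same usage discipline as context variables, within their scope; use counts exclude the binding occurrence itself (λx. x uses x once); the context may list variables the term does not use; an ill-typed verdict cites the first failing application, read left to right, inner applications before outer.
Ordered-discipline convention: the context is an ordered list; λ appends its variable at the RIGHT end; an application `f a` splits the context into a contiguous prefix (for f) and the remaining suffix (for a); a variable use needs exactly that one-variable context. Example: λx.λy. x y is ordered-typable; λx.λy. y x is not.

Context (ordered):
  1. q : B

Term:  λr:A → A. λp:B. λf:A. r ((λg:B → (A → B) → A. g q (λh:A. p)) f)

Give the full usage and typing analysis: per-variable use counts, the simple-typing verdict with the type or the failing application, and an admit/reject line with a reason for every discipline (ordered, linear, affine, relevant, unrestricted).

use counts: q ×1, r (bound) ×1, p (bound) ×1, f (bound) ×1, g (bound) ×1, h (bound) ×0
uses in reading order: r, g, q, p, f
typing: ill-typed: argument of type A where B → (A → B) → A is required
ordered: ✗, a type mismatch blocks all five
linear: ✗, the type mismatch rejects it
affine: ✗, not simply typable
relevant: ✗, fails simple typing
unrestricted: ✗, a type mismatch blocks all five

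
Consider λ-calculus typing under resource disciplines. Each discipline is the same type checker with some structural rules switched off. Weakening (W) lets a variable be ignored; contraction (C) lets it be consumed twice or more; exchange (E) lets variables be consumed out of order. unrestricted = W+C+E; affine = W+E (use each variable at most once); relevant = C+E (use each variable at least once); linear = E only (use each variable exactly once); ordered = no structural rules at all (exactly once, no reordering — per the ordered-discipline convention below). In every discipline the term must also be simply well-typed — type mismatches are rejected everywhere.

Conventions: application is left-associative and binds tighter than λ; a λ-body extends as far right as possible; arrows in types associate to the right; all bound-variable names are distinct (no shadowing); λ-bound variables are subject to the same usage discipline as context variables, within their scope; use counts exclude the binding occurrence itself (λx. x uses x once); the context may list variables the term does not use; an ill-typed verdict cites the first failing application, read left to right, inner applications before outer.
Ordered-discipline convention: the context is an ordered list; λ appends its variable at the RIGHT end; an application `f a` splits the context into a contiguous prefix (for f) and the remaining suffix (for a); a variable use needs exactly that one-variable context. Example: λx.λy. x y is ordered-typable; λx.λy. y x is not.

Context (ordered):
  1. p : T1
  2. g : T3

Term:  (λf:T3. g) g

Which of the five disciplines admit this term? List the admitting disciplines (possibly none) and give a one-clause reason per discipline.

accepted by: unrestricted
usage: p: 0, g: 2, f (λ-bound): 0
order of uses: g, g
typing: well-typed at T3
ordered ✗ (needs contraction — g ×2; needs weakening: p, f unused)
linear ✗ (needs contraction — g ×2; needs weakening: p, f unused)
affine ✗ (needs contraction — g ×2)
relevant ✗ (needs weakening: p, f unused)
unrestricted ✓ (type-checks (T3) and nothing is barred)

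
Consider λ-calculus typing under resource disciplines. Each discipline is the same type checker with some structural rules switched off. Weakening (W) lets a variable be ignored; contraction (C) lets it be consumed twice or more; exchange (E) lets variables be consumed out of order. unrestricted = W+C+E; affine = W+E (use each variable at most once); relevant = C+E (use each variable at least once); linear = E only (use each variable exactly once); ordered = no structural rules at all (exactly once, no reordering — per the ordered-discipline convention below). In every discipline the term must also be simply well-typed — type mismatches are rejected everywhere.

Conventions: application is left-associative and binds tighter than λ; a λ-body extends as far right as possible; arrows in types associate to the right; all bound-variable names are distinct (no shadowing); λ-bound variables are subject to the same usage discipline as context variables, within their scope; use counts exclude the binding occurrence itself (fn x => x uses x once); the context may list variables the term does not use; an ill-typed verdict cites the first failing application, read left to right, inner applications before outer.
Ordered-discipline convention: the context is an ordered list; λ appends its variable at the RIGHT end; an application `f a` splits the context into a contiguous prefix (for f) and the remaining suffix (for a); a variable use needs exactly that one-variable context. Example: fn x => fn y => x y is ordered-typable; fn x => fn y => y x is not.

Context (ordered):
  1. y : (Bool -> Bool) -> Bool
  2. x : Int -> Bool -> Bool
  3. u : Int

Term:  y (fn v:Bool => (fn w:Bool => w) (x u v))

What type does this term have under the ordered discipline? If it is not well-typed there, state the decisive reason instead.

term : Bool
counts: y=1; x=1; u=1; v (λ-bound)=1; w (λ-bound)=1
left-to-right use order: y, w, x, u, v
typing: well-typed at Bool
per-discipline verdicts: ordered ✓, linear ✓, affine ✓, relevant ✓, unrestricted ✓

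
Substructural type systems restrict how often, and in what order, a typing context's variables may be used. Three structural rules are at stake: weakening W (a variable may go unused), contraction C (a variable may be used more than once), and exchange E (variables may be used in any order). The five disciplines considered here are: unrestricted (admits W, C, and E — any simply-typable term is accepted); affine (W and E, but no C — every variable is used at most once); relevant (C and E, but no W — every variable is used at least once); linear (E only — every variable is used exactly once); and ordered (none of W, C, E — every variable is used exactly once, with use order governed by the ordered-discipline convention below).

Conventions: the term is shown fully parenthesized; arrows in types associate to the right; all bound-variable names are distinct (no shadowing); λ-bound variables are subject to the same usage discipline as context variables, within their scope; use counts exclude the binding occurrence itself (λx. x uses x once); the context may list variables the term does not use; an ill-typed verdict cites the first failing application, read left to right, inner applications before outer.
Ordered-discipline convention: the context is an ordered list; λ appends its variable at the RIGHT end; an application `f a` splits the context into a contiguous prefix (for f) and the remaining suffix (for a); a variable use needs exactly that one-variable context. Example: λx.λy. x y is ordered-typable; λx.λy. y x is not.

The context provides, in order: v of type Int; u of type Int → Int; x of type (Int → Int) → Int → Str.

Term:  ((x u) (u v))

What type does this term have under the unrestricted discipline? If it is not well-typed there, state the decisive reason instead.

term : Str
counts: v ×1, u ×2, x ×1
order of uses: x, u, u, v
typing: ✓ — Str
summary: ordered ✗; linear ✗; affine ✗; relevant ✓; unrestricted ✓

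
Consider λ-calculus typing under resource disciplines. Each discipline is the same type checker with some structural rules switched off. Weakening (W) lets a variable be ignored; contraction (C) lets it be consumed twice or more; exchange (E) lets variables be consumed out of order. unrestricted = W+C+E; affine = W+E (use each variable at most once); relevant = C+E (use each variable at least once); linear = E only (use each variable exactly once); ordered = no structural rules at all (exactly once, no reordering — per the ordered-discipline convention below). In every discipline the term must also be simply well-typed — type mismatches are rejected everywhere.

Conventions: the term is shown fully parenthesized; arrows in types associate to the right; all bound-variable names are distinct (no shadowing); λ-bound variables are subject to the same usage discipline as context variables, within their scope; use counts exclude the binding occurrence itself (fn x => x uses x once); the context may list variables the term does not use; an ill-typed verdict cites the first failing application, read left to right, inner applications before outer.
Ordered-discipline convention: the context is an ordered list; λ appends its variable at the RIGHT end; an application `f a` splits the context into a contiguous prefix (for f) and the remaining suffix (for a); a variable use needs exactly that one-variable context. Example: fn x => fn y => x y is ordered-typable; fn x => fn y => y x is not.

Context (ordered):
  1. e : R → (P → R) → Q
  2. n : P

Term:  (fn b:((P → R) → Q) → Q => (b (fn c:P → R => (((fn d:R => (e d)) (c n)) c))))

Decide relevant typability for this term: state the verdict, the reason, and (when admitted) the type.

yes — none of e, n, b, c, d goes unused; term : (((P → R) → Q) → Q) → Q
variable uses: e: 1; n: 1; b [bound]: 1; c [bound]: 2; d [bound]: 1
left-to-right use order: b, e, d, c, n, c
typing: the term checks, with type (((P → R) → Q) → Q) → Q
summary: ordered ✗ | linear ✗ | affine ✗ | relevant ✓ | unrestricted ✓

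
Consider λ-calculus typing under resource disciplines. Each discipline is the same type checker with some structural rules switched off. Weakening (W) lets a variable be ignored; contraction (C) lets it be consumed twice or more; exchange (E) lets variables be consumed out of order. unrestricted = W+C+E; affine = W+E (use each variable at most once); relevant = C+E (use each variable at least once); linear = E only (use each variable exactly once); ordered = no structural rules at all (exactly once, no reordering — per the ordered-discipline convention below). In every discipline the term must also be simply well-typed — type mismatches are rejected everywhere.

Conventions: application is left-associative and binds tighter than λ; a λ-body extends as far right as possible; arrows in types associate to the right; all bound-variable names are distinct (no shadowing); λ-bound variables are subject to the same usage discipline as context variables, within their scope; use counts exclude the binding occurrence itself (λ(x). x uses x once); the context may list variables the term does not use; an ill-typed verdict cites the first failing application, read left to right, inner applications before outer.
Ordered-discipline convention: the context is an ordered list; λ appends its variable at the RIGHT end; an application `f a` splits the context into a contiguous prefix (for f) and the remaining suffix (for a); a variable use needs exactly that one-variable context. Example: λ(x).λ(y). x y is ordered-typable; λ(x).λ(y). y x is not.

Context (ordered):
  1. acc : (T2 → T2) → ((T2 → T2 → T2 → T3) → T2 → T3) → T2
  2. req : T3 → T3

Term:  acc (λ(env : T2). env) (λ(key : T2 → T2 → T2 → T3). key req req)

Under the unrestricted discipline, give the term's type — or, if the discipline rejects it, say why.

not well-typed under unrestricted — not simply typable
counts: acc=1, req=2, env [bound]=1, key [bound]=1
order of uses: acc, env, key, req, req
typing: ill-typed: argument of type T3 → T3 where T2 is required
per-discipline verdicts: ordered ✗ · linear ✗ · affine ✗ · relevant ✗ · unrestricted ✗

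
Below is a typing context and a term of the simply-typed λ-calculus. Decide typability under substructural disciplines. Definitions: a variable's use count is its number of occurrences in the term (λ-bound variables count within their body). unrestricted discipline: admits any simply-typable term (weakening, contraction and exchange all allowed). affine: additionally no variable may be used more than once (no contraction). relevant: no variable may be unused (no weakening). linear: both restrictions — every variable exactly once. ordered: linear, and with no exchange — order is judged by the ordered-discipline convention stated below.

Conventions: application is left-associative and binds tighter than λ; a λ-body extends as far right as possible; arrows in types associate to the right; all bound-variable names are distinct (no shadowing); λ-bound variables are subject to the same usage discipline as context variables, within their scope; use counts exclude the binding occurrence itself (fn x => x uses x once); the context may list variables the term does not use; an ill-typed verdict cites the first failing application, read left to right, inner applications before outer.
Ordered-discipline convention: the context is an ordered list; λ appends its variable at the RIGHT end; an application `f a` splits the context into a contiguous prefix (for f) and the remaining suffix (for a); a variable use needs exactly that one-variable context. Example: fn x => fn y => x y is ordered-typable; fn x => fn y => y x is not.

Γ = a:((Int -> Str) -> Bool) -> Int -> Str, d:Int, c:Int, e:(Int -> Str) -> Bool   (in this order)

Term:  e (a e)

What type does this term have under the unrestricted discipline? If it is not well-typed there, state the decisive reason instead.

term : Bool
usage: a: 1×, d: 0×, c: 0×, e: 2×
use order (left to right): e, a, e
typing: ✓ — Bool
all disciplines: ordered ✗ · linear ✗ · affine ✗ · relevant ✗ · unrestricted ✓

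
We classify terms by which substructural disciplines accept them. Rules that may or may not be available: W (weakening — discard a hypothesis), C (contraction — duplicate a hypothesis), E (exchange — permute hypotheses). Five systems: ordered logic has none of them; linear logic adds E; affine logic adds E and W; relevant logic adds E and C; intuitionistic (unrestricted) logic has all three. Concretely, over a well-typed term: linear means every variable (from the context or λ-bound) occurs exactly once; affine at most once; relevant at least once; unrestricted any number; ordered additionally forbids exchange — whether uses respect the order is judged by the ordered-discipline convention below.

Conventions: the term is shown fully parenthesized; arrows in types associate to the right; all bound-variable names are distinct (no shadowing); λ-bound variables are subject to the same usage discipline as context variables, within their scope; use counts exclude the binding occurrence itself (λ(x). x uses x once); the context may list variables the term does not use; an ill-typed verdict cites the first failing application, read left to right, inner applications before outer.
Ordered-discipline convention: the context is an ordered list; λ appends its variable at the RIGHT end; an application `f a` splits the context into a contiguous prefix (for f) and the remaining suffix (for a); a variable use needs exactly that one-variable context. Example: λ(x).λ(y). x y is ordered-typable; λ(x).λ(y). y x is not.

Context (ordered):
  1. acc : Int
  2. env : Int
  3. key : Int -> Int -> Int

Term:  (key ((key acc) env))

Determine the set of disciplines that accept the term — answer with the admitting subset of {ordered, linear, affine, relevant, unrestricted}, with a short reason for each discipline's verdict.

accepted by: relevant, unrestricted
use counts: acc: 1, env: 1, key: 2
use order (left to right): key, key, acc, env
typing: ✓ — Int -> Int
ordered: ✗ — needs contraction — key ×2
linear: ✗ — needs contraction — key ×2
affine: ✗ — needs contraction — key ×2
relevant: ✓ — at least one use each (acc, env, key)
unrestricted: ✓ — well-typed at Int -> Int; no restrictions here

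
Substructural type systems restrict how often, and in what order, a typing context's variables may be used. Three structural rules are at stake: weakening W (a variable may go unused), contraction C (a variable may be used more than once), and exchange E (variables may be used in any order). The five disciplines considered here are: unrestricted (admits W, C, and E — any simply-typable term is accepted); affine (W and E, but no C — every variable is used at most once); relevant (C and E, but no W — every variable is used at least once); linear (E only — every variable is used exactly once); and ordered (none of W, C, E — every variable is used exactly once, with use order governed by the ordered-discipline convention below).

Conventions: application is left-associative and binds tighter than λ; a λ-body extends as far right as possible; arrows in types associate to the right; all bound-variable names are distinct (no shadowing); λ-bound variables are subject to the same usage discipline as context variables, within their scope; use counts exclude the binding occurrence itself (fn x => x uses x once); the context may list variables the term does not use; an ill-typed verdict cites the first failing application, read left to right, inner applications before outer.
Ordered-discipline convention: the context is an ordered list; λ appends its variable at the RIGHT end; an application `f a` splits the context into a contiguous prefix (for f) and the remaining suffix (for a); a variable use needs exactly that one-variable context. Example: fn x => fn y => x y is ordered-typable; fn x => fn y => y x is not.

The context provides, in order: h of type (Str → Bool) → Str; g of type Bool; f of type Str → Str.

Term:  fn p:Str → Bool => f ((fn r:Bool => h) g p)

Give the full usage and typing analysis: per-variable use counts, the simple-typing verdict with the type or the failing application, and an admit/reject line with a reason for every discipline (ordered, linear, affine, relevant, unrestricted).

variable uses: h: 1; g: 1; f: 1; p [bound]: 1; r [bound]: 0
order of uses: f, h, g, p
typing: well-typed at (Str → Bool) → Str
ordered: ✗, needs weakening: r unused
linear: ✗, needs weakening: r unused
affine: ✓, none of h, g, f, p, r used more than once
relevant: ✗, needs weakening: r unused
unrestricted: ✓, typability at (Str → Bool) → Str is all that's needed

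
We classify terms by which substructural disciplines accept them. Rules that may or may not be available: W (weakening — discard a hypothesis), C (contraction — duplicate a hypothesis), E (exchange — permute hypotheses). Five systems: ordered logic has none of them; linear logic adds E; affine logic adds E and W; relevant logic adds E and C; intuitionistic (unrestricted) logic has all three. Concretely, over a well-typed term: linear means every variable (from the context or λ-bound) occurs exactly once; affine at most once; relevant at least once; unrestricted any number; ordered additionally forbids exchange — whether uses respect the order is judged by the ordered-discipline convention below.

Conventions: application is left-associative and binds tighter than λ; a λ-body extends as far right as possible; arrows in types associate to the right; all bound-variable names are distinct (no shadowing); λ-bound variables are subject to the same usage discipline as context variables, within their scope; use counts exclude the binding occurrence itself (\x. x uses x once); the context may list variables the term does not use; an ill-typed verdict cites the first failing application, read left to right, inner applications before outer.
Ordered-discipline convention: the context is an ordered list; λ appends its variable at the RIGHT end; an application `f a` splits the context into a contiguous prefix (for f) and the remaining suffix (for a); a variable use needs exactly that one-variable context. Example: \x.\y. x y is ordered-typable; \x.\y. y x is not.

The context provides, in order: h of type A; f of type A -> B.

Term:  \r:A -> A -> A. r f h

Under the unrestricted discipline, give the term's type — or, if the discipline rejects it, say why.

not well-typed under unrestricted — not simply typable
usage: h=1; f=1; r [bound]=1
order of uses: r, f, h
typing: ill-typed: an argument A -> B mismatches the expected A
all disciplines: ordered ✗; linear ✗; affine ✗; relevant ✗; unrestricted ✗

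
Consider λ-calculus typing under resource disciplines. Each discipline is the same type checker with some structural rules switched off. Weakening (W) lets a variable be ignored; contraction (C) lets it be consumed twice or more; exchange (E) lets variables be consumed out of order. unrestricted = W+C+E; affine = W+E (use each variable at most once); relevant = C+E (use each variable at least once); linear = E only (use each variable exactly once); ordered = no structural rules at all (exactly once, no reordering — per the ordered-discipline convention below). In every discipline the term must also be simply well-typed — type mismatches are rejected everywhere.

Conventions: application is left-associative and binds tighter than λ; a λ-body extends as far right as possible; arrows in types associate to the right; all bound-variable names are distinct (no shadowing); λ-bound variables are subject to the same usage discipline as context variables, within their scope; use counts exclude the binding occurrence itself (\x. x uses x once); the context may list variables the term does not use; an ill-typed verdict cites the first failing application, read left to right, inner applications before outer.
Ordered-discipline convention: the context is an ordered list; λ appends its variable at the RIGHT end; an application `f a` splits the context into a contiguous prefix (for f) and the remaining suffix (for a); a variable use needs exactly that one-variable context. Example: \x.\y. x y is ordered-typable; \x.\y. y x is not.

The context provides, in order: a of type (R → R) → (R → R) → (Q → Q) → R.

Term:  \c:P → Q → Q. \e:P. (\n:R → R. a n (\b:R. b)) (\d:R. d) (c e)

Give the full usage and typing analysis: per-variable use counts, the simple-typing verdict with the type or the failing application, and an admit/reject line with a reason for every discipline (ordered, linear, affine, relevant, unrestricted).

use counts: a: 1×; c (λ-bound): 1×; e (λ-bound): 1×; n (λ-bound): 1×; b (λ-bound): 1×; d (λ-bound): 1×
order of uses: a, n, b, d, c, e
typing: well-typed — term : (P → Q → Q) → P → R
ordered: ✓, one use each (a, c, e, n, b, d); ordered split holds
linear: ✓, each of a, c, e, n, b, d used exactly once
affine: ✓, no duplicate uses among a, c, e, n, b, d
relevant: ✓, a, c, e, n, b, d: all used, weakening unneeded
unrestricted: ✓, simply typable at (P → Q → Q) → P → R; W, C, E all held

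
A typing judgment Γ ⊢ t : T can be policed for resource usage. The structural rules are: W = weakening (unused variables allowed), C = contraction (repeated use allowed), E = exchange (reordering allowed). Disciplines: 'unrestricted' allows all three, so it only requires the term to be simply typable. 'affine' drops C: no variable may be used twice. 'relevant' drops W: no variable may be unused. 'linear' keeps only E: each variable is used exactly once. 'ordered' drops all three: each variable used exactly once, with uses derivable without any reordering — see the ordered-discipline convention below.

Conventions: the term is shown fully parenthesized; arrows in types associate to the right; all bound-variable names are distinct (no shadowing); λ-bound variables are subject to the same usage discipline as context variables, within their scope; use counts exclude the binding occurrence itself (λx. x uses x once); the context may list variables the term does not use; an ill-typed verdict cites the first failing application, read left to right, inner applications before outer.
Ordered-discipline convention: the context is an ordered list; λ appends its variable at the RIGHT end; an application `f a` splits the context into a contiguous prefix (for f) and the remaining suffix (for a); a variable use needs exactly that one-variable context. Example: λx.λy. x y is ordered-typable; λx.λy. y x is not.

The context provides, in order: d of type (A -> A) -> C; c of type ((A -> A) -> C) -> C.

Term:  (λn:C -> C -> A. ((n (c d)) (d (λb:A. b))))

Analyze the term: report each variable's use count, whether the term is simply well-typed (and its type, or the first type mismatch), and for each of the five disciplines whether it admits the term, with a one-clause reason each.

use counts: d: 2; c: 1; n (λ-bound): 1; b (λ-bound): 1
left-to-right use order: n, c, d, d, b
typing: well-typed at (C -> C -> A) -> A
ordered ✗ (needs contraction — d ×2)
linear ✗ (needs contraction — d ×2)
affine ✗ (needs contraction — d ×2)
relevant ✓ (at least one use each (d, c, n, b))
unrestricted ✓ (typability at (C -> C -> A) -> A is all that's needed)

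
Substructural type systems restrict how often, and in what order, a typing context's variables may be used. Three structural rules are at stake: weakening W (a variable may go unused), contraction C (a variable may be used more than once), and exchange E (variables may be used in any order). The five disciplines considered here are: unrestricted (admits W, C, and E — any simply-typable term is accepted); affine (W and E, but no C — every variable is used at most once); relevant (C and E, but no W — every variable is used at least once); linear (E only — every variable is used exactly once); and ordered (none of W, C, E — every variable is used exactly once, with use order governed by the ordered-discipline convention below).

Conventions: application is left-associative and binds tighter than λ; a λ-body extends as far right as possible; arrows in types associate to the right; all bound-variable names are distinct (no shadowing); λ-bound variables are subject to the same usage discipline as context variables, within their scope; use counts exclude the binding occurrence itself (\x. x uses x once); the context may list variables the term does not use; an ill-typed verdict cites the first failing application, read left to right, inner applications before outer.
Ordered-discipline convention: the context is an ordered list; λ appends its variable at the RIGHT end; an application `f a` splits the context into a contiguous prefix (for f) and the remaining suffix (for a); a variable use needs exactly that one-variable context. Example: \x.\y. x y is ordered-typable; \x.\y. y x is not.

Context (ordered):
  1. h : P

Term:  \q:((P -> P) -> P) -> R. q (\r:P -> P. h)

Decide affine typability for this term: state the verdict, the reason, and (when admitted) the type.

yes — h, q, r: no repeats, contraction unneeded; term : (((P -> P) -> P) -> R) -> R
usage: h: 1, q [bound]: 1, r [bound]: 0
uses in reading order: q, h
typing: ✓ — (((P -> P) -> P) -> R) -> R
summary: ordered ✗ | linear ✗ | affine ✓ | relevant ✗ | unrestricted ✓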